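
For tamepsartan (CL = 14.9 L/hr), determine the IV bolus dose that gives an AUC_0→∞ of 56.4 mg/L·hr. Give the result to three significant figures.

Dose = 840 mg

Dose_iv = CL × AUC_0→∞
     = 14.9 × 56.4 = 840.36 mg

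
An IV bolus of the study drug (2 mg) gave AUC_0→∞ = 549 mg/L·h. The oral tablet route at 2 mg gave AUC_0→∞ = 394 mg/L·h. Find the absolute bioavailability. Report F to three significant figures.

F = (AUC_ev / D_ev) / (AUC_iv / D_iv)
  = (394/2) / (549/2)
  = 197 / 274.5 = 0.7177

F = 0.718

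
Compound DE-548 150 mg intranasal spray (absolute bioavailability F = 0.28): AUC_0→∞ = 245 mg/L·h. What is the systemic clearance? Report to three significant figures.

CL = F × Dose / AUC_0→∞
   = 0.28 × 150 / 245 = 0.171429 L/h

CL = 0.171 L/h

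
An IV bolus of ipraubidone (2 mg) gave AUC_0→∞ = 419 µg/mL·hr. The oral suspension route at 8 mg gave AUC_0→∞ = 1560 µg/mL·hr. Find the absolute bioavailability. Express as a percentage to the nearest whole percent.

F = 93%

F = (AUC_ev / D_ev) / (AUC_iv / D_iv)
  = (1560/8) / (419/2)
  = 195 / 209.5 = 0.9308
  = 93.08%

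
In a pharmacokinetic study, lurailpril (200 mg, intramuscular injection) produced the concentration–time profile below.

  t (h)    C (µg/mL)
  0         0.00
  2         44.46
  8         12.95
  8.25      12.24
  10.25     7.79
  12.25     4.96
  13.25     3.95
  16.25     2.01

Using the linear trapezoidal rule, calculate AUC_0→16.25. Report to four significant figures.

AUC = 266.0 µg/mL·h

Trapezoidal AUC_0→16.25:
  [0→2]: (0.00+44.46)/2 × 2 = 44.46
  [2→8]: (44.46+12.95)/2 × 6 = 172.23
  [8→8.25]: (12.95+12.24)/2 × 0.25 = 3.14875
  [8.25→10.25]: (12.24+7.79)/2 × 2 = 20.03
  [10.25→12.25]: (7.79+4.96)/2 × 2 = 12.75
  [12.25→13.25]: (4.96+3.95)/2 × 1 = 4.455
  [13.25→16.25]: (3.95+2.01)/2 × 3 = 8.94
  Sum = 266.01375 µg/mL·h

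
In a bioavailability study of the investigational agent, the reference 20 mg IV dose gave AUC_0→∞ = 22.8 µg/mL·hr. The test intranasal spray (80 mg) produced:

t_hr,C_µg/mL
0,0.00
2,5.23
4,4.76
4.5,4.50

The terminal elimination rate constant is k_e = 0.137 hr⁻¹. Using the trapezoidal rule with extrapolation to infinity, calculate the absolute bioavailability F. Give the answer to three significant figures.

F = 0.552

Trapezoidal AUC_0→4.5 (intranasal spray):
  [0→2]: (0.00+5.23)/2 × 2 = 5.23
  [2→4]: (5.23+4.76)/2 × 2 = 9.99
  [4→4.5]: (4.76+4.50)/2 × 0.5 = 2.315
  Sum = 17.535 µg/mL·hr
Tail: C_last/k_e = 4.50/0.137 = 32.847
AUC_0→∞ (intranasal spray) = 17.535 + 32.847 = 50.382 µg/mL·hr
F = (AUC_ev/D_ev)/(AUC_iv/D_iv) = (50.382/80)/(22.8/20) = 0.629775/1.14 = 0.5524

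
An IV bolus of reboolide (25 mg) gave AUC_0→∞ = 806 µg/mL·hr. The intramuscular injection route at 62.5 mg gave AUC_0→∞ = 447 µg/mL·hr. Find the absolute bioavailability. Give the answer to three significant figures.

F = 0.222

F = (AUC_ev / D_ev) / (AUC_iv / D_iv)
  = (447/62.5) / (806/25)
  = 7.152 / 32.24 = 0.2218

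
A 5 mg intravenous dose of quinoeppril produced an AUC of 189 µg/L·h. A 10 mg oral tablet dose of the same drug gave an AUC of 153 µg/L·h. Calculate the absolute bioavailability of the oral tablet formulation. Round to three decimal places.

F = (AUC_ev / D_ev) / (AUC_iv / D_iv)
  = (153/10) / (189/5)
  = 15.3 / 37.8 = 0.4048

F = 0.405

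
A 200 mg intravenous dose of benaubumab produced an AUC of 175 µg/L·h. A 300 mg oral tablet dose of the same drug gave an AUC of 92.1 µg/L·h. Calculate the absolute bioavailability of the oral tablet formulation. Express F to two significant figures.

F = (AUC_ev / D_ev) / (AUC_iv / D_iv)
  = (92.1/300) / (175/200)
  = 0.307 / 0.875 = 0.3509

F = 0.35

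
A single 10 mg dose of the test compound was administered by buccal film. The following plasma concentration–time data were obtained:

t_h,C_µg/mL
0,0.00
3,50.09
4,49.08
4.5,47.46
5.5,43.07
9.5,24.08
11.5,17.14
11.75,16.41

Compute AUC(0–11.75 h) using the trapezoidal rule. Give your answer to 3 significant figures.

Trapezoidal AUC_0→11.75:
  [0→3]: (0.00+50.09)/2 × 3 = 75.135
  [3→4]: (50.09+49.08)/2 × 1 = 49.585
  [4→4.5]: (49.08+47.46)/2 × 0.5 = 24.135
  [4.5→5.5]: (47.46+43.07)/2 × 1 = 45.265
  [5.5→9.5]: (43.07+24.08)/2 × 4 = 134.3
  [9.5→11.5]: (24.08+17.14)/2 × 2 = 41.22
  [11.5→11.75]: (17.14+16.41)/2 × 0.25 = 4.19375
  Sum = 373.83375 µg/mL·h

AUC = 374 µg/mL·h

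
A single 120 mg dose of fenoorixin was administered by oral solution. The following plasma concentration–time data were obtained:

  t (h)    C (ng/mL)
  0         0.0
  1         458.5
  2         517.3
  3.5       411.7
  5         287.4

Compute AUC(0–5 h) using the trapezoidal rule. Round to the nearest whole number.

Trapezoidal AUC_0→5:
  [0→1]: (0.0+458.5)/2 × 1 = 229.25
  [1→2]: (458.5+517.3)/2 × 1 = 487.9
  [2→3.5]: (517.3+411.7)/2 × 1.5 = 696.75
  [3.5→5]: (411.7+287.4)/2 × 1.5 = 524.325
  Sum = 1938.225 ng/mL·h

AUC = 1938 ng/mL·h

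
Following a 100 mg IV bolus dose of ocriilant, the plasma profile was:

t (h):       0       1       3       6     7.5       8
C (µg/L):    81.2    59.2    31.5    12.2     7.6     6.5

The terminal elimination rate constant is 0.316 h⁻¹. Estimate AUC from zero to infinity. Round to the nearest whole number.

AUC = 265 µg/L·h

Trapezoidal AUC_0→8:
  [0→1]: (81.2+59.2)/2 × 1 = 70.2
  [1→3]: (59.2+31.5)/2 × 2 = 90.7
  [3→6]: (31.5+12.2)/2 × 3 = 65.55
  [6→7.5]: (12.2+7.6)/2 × 1.5 = 14.85
  [7.5→8]: (7.6+6.5)/2 × 0.5 = 3.525
  Sum = 244.825 µg/L·h
Extrapolated tail: C_last / k_e = 6.5 / 0.316 = 20.570
AUC_0→∞ = 244.825 + 20.570 = 265.395 µg/L·h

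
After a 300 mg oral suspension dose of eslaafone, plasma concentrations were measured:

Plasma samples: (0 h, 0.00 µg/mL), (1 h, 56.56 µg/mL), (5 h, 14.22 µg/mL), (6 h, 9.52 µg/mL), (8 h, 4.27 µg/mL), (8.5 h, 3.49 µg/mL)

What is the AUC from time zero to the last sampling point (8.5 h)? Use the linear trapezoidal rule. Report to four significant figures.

AUC = 197.4 µg/mL·h

Trapezoidal AUC_0→8.5:
  [0→1]: (0.00+56.56)/2 × 1 = 28.28
  [1→5]: (56.56+14.22)/2 × 4 = 141.56
  [5→6]: (14.22+9.52)/2 × 1 = 11.87
  [6→8]: (9.52+4.27)/2 × 2 = 13.79
  [8→8.5]: (4.27+3.49)/2 × 0.5 = 1.94
  Sum = 197.44 µg/mL·h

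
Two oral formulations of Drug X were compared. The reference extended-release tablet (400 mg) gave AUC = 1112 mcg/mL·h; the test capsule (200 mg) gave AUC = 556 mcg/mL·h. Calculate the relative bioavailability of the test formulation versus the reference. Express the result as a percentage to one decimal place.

F_rel = (AUC_test/D_test) / (AUC_ref/D_ref)
      = (556/200) / (1112/400)
      = 2.78 / 2.78 = 1.0000 = 100.00%

F_rel = 100.0%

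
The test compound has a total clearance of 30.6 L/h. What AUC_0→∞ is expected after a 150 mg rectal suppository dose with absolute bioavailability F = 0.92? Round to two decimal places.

AUC_0→∞ = F × Dose / CL
        = 0.92 × 150 / 30.6 = 4.5098 mg/L·h

AUC = 4.51 mg/L·h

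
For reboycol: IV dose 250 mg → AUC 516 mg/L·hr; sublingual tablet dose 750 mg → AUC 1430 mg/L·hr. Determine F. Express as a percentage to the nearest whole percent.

F = 92%

F = (AUC_ev / D_ev) / (AUC_iv / D_iv)
  = (1430/750) / (516/250)
  = 1.90667 / 2.064 = 0.9238
  = 92.38%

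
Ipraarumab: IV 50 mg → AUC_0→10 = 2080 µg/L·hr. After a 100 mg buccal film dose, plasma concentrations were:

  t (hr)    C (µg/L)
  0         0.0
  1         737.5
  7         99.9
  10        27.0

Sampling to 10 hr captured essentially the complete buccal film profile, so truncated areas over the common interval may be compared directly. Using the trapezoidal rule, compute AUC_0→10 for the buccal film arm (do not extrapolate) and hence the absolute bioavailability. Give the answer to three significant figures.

F = 0.738

Trapezoidal AUC_0→10 (buccal film):
  [0→1]: (0.0+737.5)/2 × 1 = 368.75
  [1→7]: (737.5+99.9)/2 × 6 = 2512.2
  [7→10]: (99.9+27.0)/2 × 3 = 190.35
  Sum = 3071.3 µg/L·hr
F = (AUC_ev/D_ev)/(AUC_iv/D_iv) = (3071.3/100)/(2080/50) = 30.713/41.6 = 0.7383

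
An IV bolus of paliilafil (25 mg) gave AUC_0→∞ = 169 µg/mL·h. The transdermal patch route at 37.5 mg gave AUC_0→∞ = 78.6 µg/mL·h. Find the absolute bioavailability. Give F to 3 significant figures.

F = (AUC_ev / D_ev) / (AUC_iv / D_iv)
  = (78.6/37.5) / (169/25)
  = 2.096 / 6.76 = 0.3101

F = 0.310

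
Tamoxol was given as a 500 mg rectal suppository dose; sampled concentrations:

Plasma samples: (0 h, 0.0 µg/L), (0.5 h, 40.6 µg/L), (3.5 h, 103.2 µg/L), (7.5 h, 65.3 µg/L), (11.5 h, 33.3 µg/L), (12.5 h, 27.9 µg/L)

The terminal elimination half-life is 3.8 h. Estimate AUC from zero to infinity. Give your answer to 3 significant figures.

AUC = 944 µg/L·h

Trapezoidal AUC_0→12.5:
  [0→0.5]: (0.0+40.6)/2 × 0.5 = 10.15
  [0.5→3.5]: (40.6+103.2)/2 × 3 = 215.7
  [3.5→7.5]: (103.2+65.3)/2 × 4 = 337.0
  [7.5→11.5]: (65.3+33.3)/2 × 4 = 197.2
  [11.5→12.5]: (33.3+27.9)/2 × 1 = 30.6
  Sum = 790.65 µg/L·h
k_e = ln2 / t½ = 0.693147 / 3.8 = 0.1824 h^-1
Extrapolated tail: C_last / k_e = 27.9 / 0.1824 = 152.961
AUC_0→∞ = 790.65 + 152.961 = 943.611 µg/L·h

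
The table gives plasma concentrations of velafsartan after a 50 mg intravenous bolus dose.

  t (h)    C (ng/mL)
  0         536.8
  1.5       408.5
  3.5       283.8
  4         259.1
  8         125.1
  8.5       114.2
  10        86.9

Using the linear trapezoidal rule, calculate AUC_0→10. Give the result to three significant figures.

Trapezoidal AUC_0→10:
  [0→1.5]: (536.8+408.5)/2 × 1.5 = 708.975
  [1.5→3.5]: (408.5+283.8)/2 × 2 = 692.3
  [3.5→4]: (283.8+259.1)/2 × 0.5 = 135.725
  [4→8]: (259.1+125.1)/2 × 4 = 768.4
  [8→8.5]: (125.1+114.2)/2 × 0.5 = 59.825
  [8.5→10]: (114.2+86.9)/2 × 1.5 = 150.825
  Sum = 2516.05 ng/mL·h

AUC = 2520 ng/mL·h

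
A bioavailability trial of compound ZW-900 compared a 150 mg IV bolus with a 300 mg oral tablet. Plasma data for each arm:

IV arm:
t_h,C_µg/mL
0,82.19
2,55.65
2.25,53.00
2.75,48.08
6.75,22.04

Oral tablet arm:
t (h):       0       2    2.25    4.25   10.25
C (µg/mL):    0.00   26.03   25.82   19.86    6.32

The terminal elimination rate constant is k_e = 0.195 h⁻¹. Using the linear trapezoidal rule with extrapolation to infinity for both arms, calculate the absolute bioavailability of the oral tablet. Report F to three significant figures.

F = 0.220

Trapezoidal AUC_0→6.75 (IV):
  [0→2]: (82.19+55.65)/2 × 2 = 137.84
  [2→2.25]: (55.65+53.00)/2 × 0.25 = 13.58125
  [2.25→2.75]: (53.00+48.08)/2 × 0.5 = 25.27
  [2.75→6.75]: (48.08+22.04)/2 × 4 = 140.24
  Sum = 316.93125 µg/mL·h
IV tail: 22.04/0.195 = 113.026; AUC_iv,0→∞ = 316.93125 + 113.026 = 429.95725 µg/mL·h
Trapezoidal AUC_0→10.25 (oral tablet):
  [0→2]: (0.00+26.03)/2 × 2 = 26.03
  [2→2.25]: (26.03+25.82)/2 × 0.25 = 6.48125
  [2.25→4.25]: (25.82+19.86)/2 × 2 = 45.68
  [4.25→10.25]: (19.86+6.32)/2 × 6 = 78.54
  Sum = 156.73125 µg/mL·h
oral tablet tail: 6.32/0.195 = 32.410; AUC_ev,0→∞ = 156.73125 + 32.410 = 189.14125 µg/mL·h
F = (AUC_ev/D_ev)/(AUC_iv/D_iv) = (189.14125/300)/(429.95725/150) = 0.630471/2.86638 = 0.2200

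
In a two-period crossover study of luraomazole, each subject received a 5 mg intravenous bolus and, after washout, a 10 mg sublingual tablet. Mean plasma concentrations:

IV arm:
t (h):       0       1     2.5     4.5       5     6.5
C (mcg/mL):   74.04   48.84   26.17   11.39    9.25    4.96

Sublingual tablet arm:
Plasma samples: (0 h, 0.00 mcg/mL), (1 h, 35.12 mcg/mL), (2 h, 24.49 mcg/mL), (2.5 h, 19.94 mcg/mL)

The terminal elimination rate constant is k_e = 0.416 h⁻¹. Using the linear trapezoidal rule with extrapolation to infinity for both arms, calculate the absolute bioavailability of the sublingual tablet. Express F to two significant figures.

F = 0.29

Trapezoidal AUC_0→6.5 (IV):
  [0→1]: (74.04+48.84)/2 × 1 = 61.44
  [1→2.5]: (48.84+26.17)/2 × 1.5 = 56.2575
  [2.5→4.5]: (26.17+11.39)/2 × 2 = 37.56
  [4.5→5]: (11.39+9.25)/2 × 0.5 = 5.16
  [5→6.5]: (9.25+4.96)/2 × 1.5 = 10.6575
  Sum = 171.075 mcg/mL·h
IV tail: 4.96/0.416 = 11.923; AUC_iv,0→∞ = 171.075 + 11.923 = 182.998 mcg/mL·h
Trapezoidal AUC_0→2.5 (sublingual tablet):
  [0→1]: (0.00+35.12)/2 × 1 = 17.56
  [1→2]: (35.12+24.49)/2 × 1 = 29.805
  [2→2.5]: (24.49+19.94)/2 × 0.5 = 11.1075
  Sum = 58.4725 mcg/mL·h
sublingual tablet tail: 19.94/0.416 = 47.933; AUC_ev,0→∞ = 58.4725 + 47.933 = 106.4055 mcg/mL·h
F = (AUC_ev/D_ev)/(AUC_iv/D_iv) = (106.4055/10)/(182.998/5) = 10.64055/36.5996 = 0.2907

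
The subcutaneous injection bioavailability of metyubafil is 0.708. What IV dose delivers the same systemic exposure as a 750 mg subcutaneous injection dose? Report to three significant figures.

Systemic exposure from an extravascular dose = F × D_ev, so the equivalent IV dose is F × D_ev.
D_iv = F × D_ev = 0.708 × 750 = 531 mg

D_iv = 531 mg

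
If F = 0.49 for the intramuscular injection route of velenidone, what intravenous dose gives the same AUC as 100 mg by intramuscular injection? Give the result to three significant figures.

D_iv = 49.0 mg

Systemic exposure from an extravascular dose = F × D_ev, so the equivalent IV dose is F × D_ev.
D_iv = F × D_ev = 0.49 × 100 = 49 mg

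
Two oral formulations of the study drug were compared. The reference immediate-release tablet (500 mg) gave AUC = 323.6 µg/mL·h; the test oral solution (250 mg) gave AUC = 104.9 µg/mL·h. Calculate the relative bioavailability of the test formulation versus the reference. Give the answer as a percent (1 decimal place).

F_rel = (AUC_test/D_test) / (AUC_ref/D_ref)
      = (104.9/250) / (323.6/500)
      = 0.4196 / 0.6472 = 0.6483 = 64.83%

F_rel = 64.8%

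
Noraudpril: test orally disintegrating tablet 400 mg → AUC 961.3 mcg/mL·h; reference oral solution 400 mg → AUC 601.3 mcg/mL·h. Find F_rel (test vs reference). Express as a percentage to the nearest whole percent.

F_rel = 160%

F_rel = (AUC_test/D_test) / (AUC_ref/D_ref)
      = (961.3/400) / (601.3/400)
      = 2.40325 / 1.50325 = 1.5987 = 159.87%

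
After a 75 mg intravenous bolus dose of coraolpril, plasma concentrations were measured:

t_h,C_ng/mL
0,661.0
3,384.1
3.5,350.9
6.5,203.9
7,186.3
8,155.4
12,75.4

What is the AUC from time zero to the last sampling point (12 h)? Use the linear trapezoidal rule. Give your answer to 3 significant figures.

AUC = 3310 ng/mL·h

Trapezoidal AUC_0→12:
  [0→3]: (661.0+384.1)/2 × 3 = 1567.65
  [3→3.5]: (384.1+350.9)/2 × 0.5 = 183.75
  [3.5→6.5]: (350.9+203.9)/2 × 3 = 832.2
  [6.5→7]: (203.9+186.3)/2 × 0.5 = 97.55
  [7→8]: (186.3+155.4)/2 × 1 = 170.85
  [8→12]: (155.4+75.4)/2 × 4 = 461.6
  Sum = 3313.6 ng/mL·h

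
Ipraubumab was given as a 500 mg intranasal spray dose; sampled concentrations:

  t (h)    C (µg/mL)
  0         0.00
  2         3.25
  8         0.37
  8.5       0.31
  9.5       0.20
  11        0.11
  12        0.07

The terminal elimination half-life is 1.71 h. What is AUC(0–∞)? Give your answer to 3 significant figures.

Trapezoidal AUC_0→12:
  [0→2]: (0.00+3.25)/2 × 2 = 3.25
  [2→8]: (3.25+0.37)/2 × 6 = 10.86
  [8→8.5]: (0.37+0.31)/2 × 0.5 = 0.17
  [8.5→9.5]: (0.31+0.20)/2 × 1 = 0.255
  [9.5→11]: (0.20+0.11)/2 × 1.5 = 0.2325
  [11→12]: (0.11+0.07)/2 × 1 = 0.09
  Sum = 14.8575 µg/mL·h
k_e = ln2 / t½ = 0.693147 / 1.71 = 0.4053 h^-1
Extrapolated tail: C_last / k_e = 0.07 / 0.4053 = 0.173
AUC_0→∞ = 14.8575 + 0.173 = 15.0305 µg/mL·h

AUC = 15.0 µg/mL·h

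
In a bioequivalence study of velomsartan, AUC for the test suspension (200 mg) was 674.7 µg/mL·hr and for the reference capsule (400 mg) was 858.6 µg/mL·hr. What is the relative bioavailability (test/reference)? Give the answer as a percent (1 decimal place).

F_rel = (AUC_test/D_test) / (AUC_ref/D_ref)
      = (674.7/200) / (858.6/400)
      = 3.3735 / 2.1465 = 1.5716 = 157.16%

F_rel = 157.2%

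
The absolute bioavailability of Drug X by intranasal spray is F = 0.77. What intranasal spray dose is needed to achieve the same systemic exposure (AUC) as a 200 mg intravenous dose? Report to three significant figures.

D_intranasal = 260 mg

For equal systemic exposure: F × D_ev = D_iv
D_ev = D_iv / F = 200 / 0.77 = 259.74 mg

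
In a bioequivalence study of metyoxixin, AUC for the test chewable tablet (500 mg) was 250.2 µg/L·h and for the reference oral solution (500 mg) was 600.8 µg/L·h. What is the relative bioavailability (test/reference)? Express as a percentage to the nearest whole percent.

F_rel = (AUC_test/D_test) / (AUC_ref/D_ref)
      = (250.2/500) / (600.8/500)
      = 0.5004 / 1.2016 = 0.4164 = 41.64%

F_rel = 42%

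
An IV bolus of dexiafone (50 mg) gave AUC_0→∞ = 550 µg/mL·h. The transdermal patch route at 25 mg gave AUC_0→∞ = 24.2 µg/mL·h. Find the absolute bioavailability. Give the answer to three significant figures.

F = (AUC_ev / D_ev) / (AUC_iv / D_iv)
  = (24.2/25) / (550/50)
  = 0.968 / 11 = 0.0880

F = 0.0880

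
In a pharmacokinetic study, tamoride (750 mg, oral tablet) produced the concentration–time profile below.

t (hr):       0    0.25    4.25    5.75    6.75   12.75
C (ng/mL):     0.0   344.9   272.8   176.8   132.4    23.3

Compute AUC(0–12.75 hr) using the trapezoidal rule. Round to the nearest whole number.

AUC = 2237 ng/mL·hr

Trapezoidal AUC_0→12.75:
  [0→0.25]: (0.0+344.9)/2 × 0.25 = 43.1125
  [0.25→4.25]: (344.9+272.8)/2 × 4 = 1235.4
  [4.25→5.75]: (272.8+176.8)/2 × 1.5 = 337.2
  [5.75→6.75]: (176.8+132.4)/2 × 1 = 154.6
  [6.75→12.75]: (132.4+23.3)/2 × 6 = 467.1
  Sum = 2237.4125 ng/mL·hr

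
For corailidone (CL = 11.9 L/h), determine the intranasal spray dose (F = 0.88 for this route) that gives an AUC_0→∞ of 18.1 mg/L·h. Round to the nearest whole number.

Dose = 245 mg

Dose = CL × AUC_0→∞ / F
     = 11.9 × 18.1 / 0.88 = 244.761 mg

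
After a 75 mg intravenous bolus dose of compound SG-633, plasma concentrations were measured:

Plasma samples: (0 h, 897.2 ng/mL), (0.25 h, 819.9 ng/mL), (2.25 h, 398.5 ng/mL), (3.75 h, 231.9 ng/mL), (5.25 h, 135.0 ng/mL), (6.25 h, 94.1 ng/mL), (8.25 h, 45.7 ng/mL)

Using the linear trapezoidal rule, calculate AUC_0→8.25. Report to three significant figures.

Trapezoidal AUC_0→8.25:
  [0→0.25]: (897.2+819.9)/2 × 0.25 = 214.6375
  [0.25→2.25]: (819.9+398.5)/2 × 2 = 1218.4
  [2.25→3.75]: (398.5+231.9)/2 × 1.5 = 472.8
  [3.75→5.25]: (231.9+135.0)/2 × 1.5 = 275.175
  [5.25→6.25]: (135.0+94.1)/2 × 1 = 114.55
  [6.25→8.25]: (94.1+45.7)/2 × 2 = 139.8
  Sum = 2435.3625 ng/mL·h

AUC = 2440 ng/mL·h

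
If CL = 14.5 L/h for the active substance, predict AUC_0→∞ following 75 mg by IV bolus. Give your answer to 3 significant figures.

AUC_0→∞ = Dose_iv / CL
        = 75 / 14.5 = 5.17241 mg/L·h

AUC = 5.17 mg/L·h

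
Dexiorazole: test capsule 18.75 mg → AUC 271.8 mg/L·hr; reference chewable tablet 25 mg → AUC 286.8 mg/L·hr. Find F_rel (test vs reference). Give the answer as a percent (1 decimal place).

F_rel = (AUC_test/D_test) / (AUC_ref/D_ref)
      = (271.8/18.75) / (286.8/25)
      = 14.496 / 11.472 = 1.2636 = 126.36%

F_rel = 126.4%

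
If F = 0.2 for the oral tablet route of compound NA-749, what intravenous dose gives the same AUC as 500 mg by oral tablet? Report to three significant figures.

D_iv = 100 mg

Systemic exposure from an extravascular dose = F × D_ev, so the equivalent IV dose is F × D_ev.
D_iv = F × D_ev = 0.2 × 500 = 100 mg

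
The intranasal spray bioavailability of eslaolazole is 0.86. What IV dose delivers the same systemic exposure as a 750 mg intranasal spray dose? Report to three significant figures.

D_iv = 645 mg

Systemic exposure from an extravascular dose = F × D_ev, so the equivalent IV dose is F × D_ev.
D_iv = F × D_ev = 0.86 × 750 = 645 mg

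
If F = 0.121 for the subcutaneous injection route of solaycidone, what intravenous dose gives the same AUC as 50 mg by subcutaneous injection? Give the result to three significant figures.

Systemic exposure from an extravascular dose = F × D_ev, so the equivalent IV dose is F × D_ev.
D_iv = F × D_ev = 0.121 × 50 = 6.05 mg

D_iv = 6.05 mg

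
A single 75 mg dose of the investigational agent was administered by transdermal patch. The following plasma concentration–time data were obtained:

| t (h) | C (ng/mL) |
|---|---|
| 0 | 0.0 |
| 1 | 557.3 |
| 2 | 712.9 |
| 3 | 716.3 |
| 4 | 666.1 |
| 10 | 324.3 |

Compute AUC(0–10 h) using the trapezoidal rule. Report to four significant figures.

AUC = 5291 ng/mL·h

Trapezoidal AUC_0→10:
  [0→1]: (0.0+557.3)/2 × 1 = 278.65
  [1→2]: (557.3+712.9)/2 × 1 = 635.1
  [2→3]: (712.9+716.3)/2 × 1 = 714.6
  [3→4]: (716.3+666.1)/2 × 1 = 691.2
  [4→10]: (666.1+324.3)/2 × 6 = 2971.2
  Sum = 5290.75 ng/mL·h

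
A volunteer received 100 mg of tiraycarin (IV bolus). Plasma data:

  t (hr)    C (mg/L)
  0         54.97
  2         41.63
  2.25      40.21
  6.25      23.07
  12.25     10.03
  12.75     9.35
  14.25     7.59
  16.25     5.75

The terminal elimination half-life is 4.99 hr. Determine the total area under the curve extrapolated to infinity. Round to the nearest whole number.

AUC = 405 mg/L·hr

Trapezoidal AUC_0→16.25:
  [0→2]: (54.97+41.63)/2 × 2 = 96.6
  [2→2.25]: (41.63+40.21)/2 × 0.25 = 10.23
  [2.25→6.25]: (40.21+23.07)/2 × 4 = 126.56
  [6.25→12.25]: (23.07+10.03)/2 × 6 = 99.3
  [12.25→12.75]: (10.03+9.35)/2 × 0.5 = 4.845
  [12.75→14.25]: (9.35+7.59)/2 × 1.5 = 12.705
  [14.25→16.25]: (7.59+5.75)/2 × 2 = 13.34
  Sum = 363.58 mg/L·hr
k_e = ln2 / t½ = 0.693147 / 4.99 = 0.1389 hr^-1
Extrapolated tail: C_last / k_e = 5.75 / 0.1389 = 41.397
AUC_0→∞ = 363.58 + 41.397 = 404.977 mg/L·hr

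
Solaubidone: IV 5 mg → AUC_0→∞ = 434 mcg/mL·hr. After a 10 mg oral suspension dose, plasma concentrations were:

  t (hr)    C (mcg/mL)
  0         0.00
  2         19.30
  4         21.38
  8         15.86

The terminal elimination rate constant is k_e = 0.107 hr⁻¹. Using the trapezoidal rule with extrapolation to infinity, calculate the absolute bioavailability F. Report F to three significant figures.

Trapezoidal AUC_0→8 (oral suspension):
  [0→2]: (0.00+19.30)/2 × 2 = 19.3
  [2→4]: (19.30+21.38)/2 × 2 = 40.68
  [4→8]: (21.38+15.86)/2 × 4 = 74.48
  Sum = 134.46 mcg/mL·hr
Tail: C_last/k_e = 15.86/0.107 = 148.224
AUC_0→∞ (oral suspension) = 134.46 + 148.224 = 282.684 mcg/mL·hr
F = (AUC_ev/D_ev)/(AUC_iv/D_iv) = (282.684/10)/(434/5) = 28.2684/86.8 = 0.3257

F = 0.326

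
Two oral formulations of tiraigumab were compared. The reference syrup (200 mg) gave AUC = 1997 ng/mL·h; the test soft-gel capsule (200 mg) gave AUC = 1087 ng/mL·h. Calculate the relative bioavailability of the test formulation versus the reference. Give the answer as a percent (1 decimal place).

F_rel = (AUC_test/D_test) / (AUC_ref/D_ref)
      = (1087/200) / (1997/200)
      = 5.435 / 9.985 = 0.5443 = 54.43%

F_rel = 54.4%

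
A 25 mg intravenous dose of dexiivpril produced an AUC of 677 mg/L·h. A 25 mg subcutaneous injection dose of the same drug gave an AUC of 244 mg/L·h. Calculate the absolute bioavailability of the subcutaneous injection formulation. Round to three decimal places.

F = 0.360

F = (AUC_ev / D_ev) / (AUC_iv / D_iv)
  = (244/25) / (677/25)
  = 9.76 / 27.08 = 0.3604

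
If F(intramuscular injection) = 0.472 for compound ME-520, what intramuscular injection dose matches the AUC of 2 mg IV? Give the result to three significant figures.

D_intramuscular = 4.24 mg

For equal systemic exposure: F × D_ev = D_iv
D_ev = D_iv / F = 2 / 0.472 = 4.23729 mg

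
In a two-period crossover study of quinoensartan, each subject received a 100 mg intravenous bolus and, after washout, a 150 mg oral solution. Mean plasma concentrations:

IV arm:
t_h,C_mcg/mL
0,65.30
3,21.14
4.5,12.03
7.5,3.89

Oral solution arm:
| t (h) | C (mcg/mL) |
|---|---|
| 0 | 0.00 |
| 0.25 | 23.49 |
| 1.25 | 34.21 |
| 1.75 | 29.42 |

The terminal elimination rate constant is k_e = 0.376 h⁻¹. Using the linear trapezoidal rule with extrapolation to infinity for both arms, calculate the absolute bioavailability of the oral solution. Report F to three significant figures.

F = 0.445

Trapezoidal AUC_0→7.5 (IV):
  [0→3]: (65.30+21.14)/2 × 3 = 129.66
  [3→4.5]: (21.14+12.03)/2 × 1.5 = 24.8775
  [4.5→7.5]: (12.03+3.89)/2 × 3 = 23.88
  Sum = 178.4175 mcg/mL·h
IV tail: 3.89/0.376 = 10.346; AUC_iv,0→∞ = 178.4175 + 10.346 = 188.7635 mcg/mL·h
Trapezoidal AUC_0→1.75 (oral solution):
  [0→0.25]: (0.00+23.49)/2 × 0.25 = 2.93625
  [0.25→1.25]: (23.49+34.21)/2 × 1 = 28.85
  [1.25→1.75]: (34.21+29.42)/2 × 0.5 = 15.9075
  Sum = 47.69375 mcg/mL·h
oral solution tail: 29.42/0.376 = 78.245; AUC_ev,0→∞ = 47.69375 + 78.245 = 125.93875 mcg/mL·h
F = (AUC_ev/D_ev)/(AUC_iv/D_iv) = (125.93875/150)/(188.7635/100) = 0.839592/1.887635 = 0.4448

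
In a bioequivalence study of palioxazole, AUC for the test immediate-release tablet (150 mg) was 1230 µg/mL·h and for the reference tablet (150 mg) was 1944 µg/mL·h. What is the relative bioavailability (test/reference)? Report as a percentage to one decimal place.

F_rel = (AUC_test/D_test) / (AUC_ref/D_ref)
      = (1230/150) / (1944/150)
      = 8.2 / 12.96 = 0.6327 = 63.27%

F_rel = 63.3%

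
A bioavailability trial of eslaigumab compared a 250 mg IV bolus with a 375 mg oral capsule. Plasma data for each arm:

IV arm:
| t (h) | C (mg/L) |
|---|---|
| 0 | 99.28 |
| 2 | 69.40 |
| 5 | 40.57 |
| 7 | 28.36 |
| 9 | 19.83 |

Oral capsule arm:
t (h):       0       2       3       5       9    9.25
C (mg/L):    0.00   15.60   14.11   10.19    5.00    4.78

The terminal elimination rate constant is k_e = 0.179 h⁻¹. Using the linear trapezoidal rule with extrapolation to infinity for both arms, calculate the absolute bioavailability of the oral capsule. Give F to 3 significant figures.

F = 0.134

Trapezoidal AUC_0→9 (IV):
  [0→2]: (99.28+69.40)/2 × 2 = 168.68
  [2→5]: (69.40+40.57)/2 × 3 = 164.955
  [5→7]: (40.57+28.36)/2 × 2 = 68.93
  [7→9]: (28.36+19.83)/2 × 2 = 48.19
  Sum = 450.755 mg/L·h
IV tail: 19.83/0.179 = 110.782; AUC_iv,0→∞ = 450.755 + 110.782 = 561.537 mg/L·h
Trapezoidal AUC_0→9.25 (oral capsule):
  [0→2]: (0.00+15.60)/2 × 2 = 15.6
  [2→3]: (15.60+14.11)/2 × 1 = 14.855
  [3→5]: (14.11+10.19)/2 × 2 = 24.3
  [5→9]: (10.19+5.00)/2 × 4 = 30.38
  [9→9.25]: (5.00+4.78)/2 × 0.25 = 1.2225
  Sum = 86.3575 mg/L·h
oral capsule tail: 4.78/0.179 = 26.704; AUC_ev,0→∞ = 86.3575 + 26.704 = 113.0615 mg/L·h
F = (AUC_ev/D_ev)/(AUC_iv/D_iv) = (113.0615/375)/(561.537/250) = 0.301497/2.246148 = 0.1342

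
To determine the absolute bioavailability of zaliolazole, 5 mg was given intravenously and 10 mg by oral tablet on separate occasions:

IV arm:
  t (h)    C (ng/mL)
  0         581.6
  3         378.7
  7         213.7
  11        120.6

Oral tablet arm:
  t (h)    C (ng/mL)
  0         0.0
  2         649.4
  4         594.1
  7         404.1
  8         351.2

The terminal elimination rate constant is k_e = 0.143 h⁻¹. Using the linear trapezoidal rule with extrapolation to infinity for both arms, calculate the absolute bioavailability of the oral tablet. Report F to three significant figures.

Trapezoidal AUC_0→11 (IV):
  [0→3]: (581.6+378.7)/2 × 3 = 1440.45
  [3→7]: (378.7+213.7)/2 × 4 = 1184.8
  [7→11]: (213.7+120.6)/2 × 4 = 668.6
  Sum = 3293.85 ng/mL·h
IV tail: 120.6/0.143 = 843.357; AUC_iv,0→∞ = 3293.85 + 843.357 = 4137.207 ng/mL·h
Trapezoidal AUC_0→8 (oral tablet):
  [0→2]: (0.0+649.4)/2 × 2 = 649.4
  [2→4]: (649.4+594.1)/2 × 2 = 1243.5
  [4→7]: (594.1+404.1)/2 × 3 = 1497.3
  [7→8]: (404.1+351.2)/2 × 1 = 377.65
  Sum = 3767.85 ng/mL·h
oral tablet tail: 351.2/0.143 = 2455.944; AUC_ev,0→∞ = 3767.85 + 2455.944 = 6223.794 ng/mL·h
F = (AUC_ev/D_ev)/(AUC_iv/D_iv) = (6223.794/10)/(4137.207/5) = 622.3794/827.4414 = 0.7522

F = 0.752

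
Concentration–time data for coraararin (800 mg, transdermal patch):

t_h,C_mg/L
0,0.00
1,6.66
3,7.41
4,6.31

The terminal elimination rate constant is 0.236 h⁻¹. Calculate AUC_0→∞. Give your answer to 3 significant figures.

AUC = 51.0 mg/L·h

Trapezoidal AUC_0→4:
  [0→1]: (0.00+6.66)/2 × 1 = 3.33
  [1→3]: (6.66+7.41)/2 × 2 = 14.07
  [3→4]: (7.41+6.31)/2 × 1 = 6.86
  Sum = 24.26 mg/L·h
Extrapolated tail: C_last / k_e = 6.31 / 0.236 = 26.737
AUC_0→∞ = 24.26 + 26.737 = 50.997 mg/L·h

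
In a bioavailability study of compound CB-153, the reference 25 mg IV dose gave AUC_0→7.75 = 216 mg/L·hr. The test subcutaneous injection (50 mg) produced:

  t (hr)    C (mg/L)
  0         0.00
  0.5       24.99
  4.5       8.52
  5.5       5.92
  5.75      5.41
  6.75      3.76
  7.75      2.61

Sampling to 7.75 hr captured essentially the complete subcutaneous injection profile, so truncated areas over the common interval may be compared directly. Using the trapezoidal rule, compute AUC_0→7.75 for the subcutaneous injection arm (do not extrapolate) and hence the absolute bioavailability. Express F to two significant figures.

F = 0.21

Trapezoidal AUC_0→7.75 (subcutaneous injection):
  [0→0.5]: (0.00+24.99)/2 × 0.5 = 6.2475
  [0.5→4.5]: (24.99+8.52)/2 × 4 = 67.02
  [4.5→5.5]: (8.52+5.92)/2 × 1 = 7.22
  [5.5→5.75]: (5.92+5.41)/2 × 0.25 = 1.41625
  [5.75→6.75]: (5.41+3.76)/2 × 1 = 4.585
  [6.75→7.75]: (3.76+2.61)/2 × 1 = 3.185
  Sum = 89.67375 mg/L·hr
F = (AUC_ev/D_ev)/(AUC_iv/D_iv) = (89.67375/50)/(216/25) = 1.793475/8.64 = 0.2076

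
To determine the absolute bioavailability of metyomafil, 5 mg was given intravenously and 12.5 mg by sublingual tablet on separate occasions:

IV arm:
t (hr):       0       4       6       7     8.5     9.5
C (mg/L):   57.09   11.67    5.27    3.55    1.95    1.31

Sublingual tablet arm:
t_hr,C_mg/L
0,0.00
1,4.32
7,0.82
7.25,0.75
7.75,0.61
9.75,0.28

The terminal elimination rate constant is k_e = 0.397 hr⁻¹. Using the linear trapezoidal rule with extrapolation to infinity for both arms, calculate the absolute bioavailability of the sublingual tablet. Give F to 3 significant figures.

F = 0.0470

Trapezoidal AUC_0→9.5 (IV):
  [0→4]: (57.09+11.67)/2 × 4 = 137.52
  [4→6]: (11.67+5.27)/2 × 2 = 16.94
  [6→7]: (5.27+3.55)/2 × 1 = 4.41
  [7→8.5]: (3.55+1.95)/2 × 1.5 = 4.125
  [8.5→9.5]: (1.95+1.31)/2 × 1 = 1.63
  Sum = 164.625 mg/L·hr
IV tail: 1.31/0.397 = 3.300; AUC_iv,0→∞ = 164.625 + 3.300 = 167.925 mg/L·hr
Trapezoidal AUC_0→9.75 (sublingual tablet):
  [0→1]: (0.00+4.32)/2 × 1 = 2.16
  [1→7]: (4.32+0.82)/2 × 6 = 15.42
  [7→7.25]: (0.82+0.75)/2 × 0.25 = 0.19625
  [7.25→7.75]: (0.75+0.61)/2 × 0.5 = 0.34
  [7.75→9.75]: (0.61+0.28)/2 × 2 = 0.89
  Sum = 19.00625 mg/L·hr
sublingual tablet tail: 0.28/0.397 = 0.705; AUC_ev,0→∞ = 19.00625 + 0.705 = 19.71125 mg/L·hr
F = (AUC_ev/D_ev)/(AUC_iv/D_iv) = (19.71125/12.5)/(167.925/5) = 1.5769/33.585 = 0.0470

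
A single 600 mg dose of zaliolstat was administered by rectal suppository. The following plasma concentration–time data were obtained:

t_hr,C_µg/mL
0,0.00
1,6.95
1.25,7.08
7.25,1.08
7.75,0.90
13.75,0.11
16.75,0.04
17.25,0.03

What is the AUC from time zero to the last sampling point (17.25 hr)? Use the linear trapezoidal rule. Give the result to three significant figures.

Trapezoidal AUC_0→17.25:
  [0→1]: (0.00+6.95)/2 × 1 = 3.475
  [1→1.25]: (6.95+7.08)/2 × 0.25 = 1.75375
  [1.25→7.25]: (7.08+1.08)/2 × 6 = 24.48
  [7.25→7.75]: (1.08+0.90)/2 × 0.5 = 0.495
  [7.75→13.75]: (0.90+0.11)/2 × 6 = 3.03
  [13.75→16.75]: (0.11+0.04)/2 × 3 = 0.225
  [16.75→17.25]: (0.04+0.03)/2 × 0.5 = 0.0175
  Sum = 33.47625 µg/mL·hr

AUC = 33.5 µg/mL·hr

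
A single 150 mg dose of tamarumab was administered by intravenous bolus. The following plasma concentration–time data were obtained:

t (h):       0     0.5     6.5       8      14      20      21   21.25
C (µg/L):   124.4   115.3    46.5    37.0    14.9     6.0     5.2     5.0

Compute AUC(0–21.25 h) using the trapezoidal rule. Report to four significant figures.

Trapezoidal AUC_0→21.25:
  [0→0.5]: (124.4+115.3)/2 × 0.5 = 59.925
  [0.5→6.5]: (115.3+46.5)/2 × 6 = 485.4
  [6.5→8]: (46.5+37.0)/2 × 1.5 = 62.625
  [8→14]: (37.0+14.9)/2 × 6 = 155.7
  [14→20]: (14.9+6.0)/2 × 6 = 62.7
  [20→21]: (6.0+5.2)/2 × 1 = 5.6
  [21→21.25]: (5.2+5.0)/2 × 0.25 = 1.275
  Sum = 833.225 µg/L·h

AUC = 833.2 µg/L·h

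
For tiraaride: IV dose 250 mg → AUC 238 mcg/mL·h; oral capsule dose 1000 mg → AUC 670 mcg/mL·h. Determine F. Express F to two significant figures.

F = 0.70

F = (AUC_ev / D_ev) / (AUC_iv / D_iv)
  = (670/1000) / (238/250)
  = 0.67 / 0.952 = 0.7038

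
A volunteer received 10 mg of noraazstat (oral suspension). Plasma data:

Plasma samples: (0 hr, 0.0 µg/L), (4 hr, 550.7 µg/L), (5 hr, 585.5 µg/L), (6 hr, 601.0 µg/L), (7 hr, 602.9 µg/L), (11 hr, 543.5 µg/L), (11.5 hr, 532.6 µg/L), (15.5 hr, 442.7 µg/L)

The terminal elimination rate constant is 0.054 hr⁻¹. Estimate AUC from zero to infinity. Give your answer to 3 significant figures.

AUC = 15600 µg/L·hr

Trapezoidal AUC_0→15.5:
  [0→4]: (0.0+550.7)/2 × 4 = 1101.4
  [4→5]: (550.7+585.5)/2 × 1 = 568.1
  [5→6]: (585.5+601.0)/2 × 1 = 593.25
  [6→7]: (601.0+602.9)/2 × 1 = 601.95
  [7→11]: (602.9+543.5)/2 × 4 = 2292.8
  [11→11.5]: (543.5+532.6)/2 × 0.5 = 269.025
  [11.5→15.5]: (532.6+442.7)/2 × 4 = 1950.6
  Sum = 7377.125 µg/L·hr
Extrapolated tail: C_last / k_e = 442.7 / 0.054 = 8198.148
AUC_0→∞ = 7377.125 + 8198.148 = 15575.273 µg/L·hr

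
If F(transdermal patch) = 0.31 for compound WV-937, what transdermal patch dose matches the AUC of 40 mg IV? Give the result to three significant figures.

For equal systemic exposure: F × D_ev = D_iv
D_ev = D_iv / F = 40 / 0.31 = 129.032 mg

D_transdermal = 129 mg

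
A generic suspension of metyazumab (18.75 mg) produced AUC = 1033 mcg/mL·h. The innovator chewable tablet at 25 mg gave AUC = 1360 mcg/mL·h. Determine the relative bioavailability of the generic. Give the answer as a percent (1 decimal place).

F_rel = 101.3%

F_rel = (AUC_test/D_test) / (AUC_ref/D_ref)
      = (1033/18.75) / (1360/25)
      = 55.0933 / 54.4 = 1.0127 = 101.27%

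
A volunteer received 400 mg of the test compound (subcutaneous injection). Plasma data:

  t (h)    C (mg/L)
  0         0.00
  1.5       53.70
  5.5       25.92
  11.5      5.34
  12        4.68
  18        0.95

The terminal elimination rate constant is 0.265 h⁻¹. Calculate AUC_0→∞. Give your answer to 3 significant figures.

AUC = 316 mg/L·h

Trapezoidal AUC_0→18:
  [0→1.5]: (0.00+53.70)/2 × 1.5 = 40.275
  [1.5→5.5]: (53.70+25.92)/2 × 4 = 159.24
  [5.5→11.5]: (25.92+5.34)/2 × 6 = 93.78
  [11.5→12]: (5.34+4.68)/2 × 0.5 = 2.505
  [12→18]: (4.68+0.95)/2 × 6 = 16.89
  Sum = 312.69 mg/L·h
Extrapolated tail: C_last / k_e = 0.95 / 0.265 = 3.585
AUC_0→∞ = 312.69 + 3.585 = 316.275 mg/L·h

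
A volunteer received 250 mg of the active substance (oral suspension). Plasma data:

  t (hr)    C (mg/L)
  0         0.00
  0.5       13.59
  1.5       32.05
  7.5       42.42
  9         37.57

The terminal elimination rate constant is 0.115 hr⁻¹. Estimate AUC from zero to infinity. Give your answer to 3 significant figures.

Trapezoidal AUC_0→9:
  [0→0.5]: (0.00+13.59)/2 × 0.5 = 3.3975
  [0.5→1.5]: (13.59+32.05)/2 × 1 = 22.82
  [1.5→7.5]: (32.05+42.42)/2 × 6 = 223.41
  [7.5→9]: (42.42+37.57)/2 × 1.5 = 59.9925
  Sum = 309.62 mg/L·hr
Extrapolated tail: C_last / k_e = 37.57 / 0.115 = 326.696
AUC_0→∞ = 309.62 + 326.696 = 636.316 mg/L·hr

AUC = 636 mg/L·hr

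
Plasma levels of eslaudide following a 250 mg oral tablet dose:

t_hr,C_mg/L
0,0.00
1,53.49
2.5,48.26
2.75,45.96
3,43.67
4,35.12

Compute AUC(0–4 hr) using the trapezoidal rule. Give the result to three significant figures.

Trapezoidal AUC_0→4:
  [0→1]: (0.00+53.49)/2 × 1 = 26.745
  [1→2.5]: (53.49+48.26)/2 × 1.5 = 76.3125
  [2.5→2.75]: (48.26+45.96)/2 × 0.25 = 11.7775
  [2.75→3]: (45.96+43.67)/2 × 0.25 = 11.20375
  [3→4]: (43.67+35.12)/2 × 1 = 39.395
  Sum = 165.43375 mg/L·hr

AUC = 165 mg/L·hr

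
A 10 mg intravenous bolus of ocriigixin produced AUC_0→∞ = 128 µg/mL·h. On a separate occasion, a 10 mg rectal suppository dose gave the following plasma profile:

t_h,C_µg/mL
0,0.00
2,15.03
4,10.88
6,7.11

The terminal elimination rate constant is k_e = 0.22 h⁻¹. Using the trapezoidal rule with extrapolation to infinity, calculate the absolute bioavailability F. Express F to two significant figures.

Trapezoidal AUC_0→6 (rectal suppository):
  [0→2]: (0.00+15.03)/2 × 2 = 15.03
  [2→4]: (15.03+10.88)/2 × 2 = 25.91
  [4→6]: (10.88+7.11)/2 × 2 = 17.99
  Sum = 58.93 µg/mL·h
Tail: C_last/k_e = 7.11/0.22 = 32.318
AUC_0→∞ (rectal suppository) = 58.93 + 32.318 = 91.248 µg/mL·h
F = (AUC_ev/D_ev)/(AUC_iv/D_iv) = (91.248/10)/(128/10) = 9.1248/12.8 = 0.7129

F = 0.71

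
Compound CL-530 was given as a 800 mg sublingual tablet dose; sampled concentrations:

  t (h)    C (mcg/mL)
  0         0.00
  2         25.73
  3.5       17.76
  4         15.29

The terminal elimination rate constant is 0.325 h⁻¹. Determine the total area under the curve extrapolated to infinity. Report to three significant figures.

AUC = 114 mcg/mL·h

Trapezoidal AUC_0→4:
  [0→2]: (0.00+25.73)/2 × 2 = 25.73
  [2→3.5]: (25.73+17.76)/2 × 1.5 = 32.6175
  [3.5→4]: (17.76+15.29)/2 × 0.5 = 8.2625
  Sum = 66.61 mcg/mL·h
Extrapolated tail: C_last / k_e = 15.29 / 0.325 = 47.046
AUC_0→∞ = 66.61 + 47.046 = 113.656 mcg/mL·h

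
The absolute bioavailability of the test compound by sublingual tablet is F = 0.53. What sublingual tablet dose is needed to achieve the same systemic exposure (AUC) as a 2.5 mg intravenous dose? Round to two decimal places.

For equal systemic exposure: F × D_ev = D_iv
D_ev = D_iv / F = 2.5 / 0.53 = 4.71698 mg

D_sublingual = 4.72 mg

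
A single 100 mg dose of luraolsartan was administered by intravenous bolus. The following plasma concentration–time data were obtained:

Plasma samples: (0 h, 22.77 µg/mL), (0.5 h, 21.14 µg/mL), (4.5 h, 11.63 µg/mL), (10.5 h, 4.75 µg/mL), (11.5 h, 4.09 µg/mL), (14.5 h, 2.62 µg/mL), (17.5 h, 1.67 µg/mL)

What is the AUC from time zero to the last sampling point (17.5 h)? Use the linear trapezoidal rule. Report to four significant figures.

Trapezoidal AUC_0→17.5:
  [0→0.5]: (22.77+21.14)/2 × 0.5 = 10.9775
  [0.5→4.5]: (21.14+11.63)/2 × 4 = 65.54
  [4.5→10.5]: (11.63+4.75)/2 × 6 = 49.14
  [10.5→11.5]: (4.75+4.09)/2 × 1 = 4.42
  [11.5→14.5]: (4.09+2.62)/2 × 3 = 10.065
  [14.5→17.5]: (2.62+1.67)/2 × 3 = 6.435
  Sum = 146.5775 µg/mL·h

AUC = 146.6 µg/mL·h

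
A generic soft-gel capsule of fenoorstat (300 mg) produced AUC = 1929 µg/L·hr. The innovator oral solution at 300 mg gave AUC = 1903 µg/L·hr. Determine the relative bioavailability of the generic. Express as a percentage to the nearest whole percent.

F_rel = 101%

F_rel = (AUC_test/D_test) / (AUC_ref/D_ref)
      = (1929/300) / (1903/300)
      = 6.43 / 6.34333 = 1.0137 = 101.37%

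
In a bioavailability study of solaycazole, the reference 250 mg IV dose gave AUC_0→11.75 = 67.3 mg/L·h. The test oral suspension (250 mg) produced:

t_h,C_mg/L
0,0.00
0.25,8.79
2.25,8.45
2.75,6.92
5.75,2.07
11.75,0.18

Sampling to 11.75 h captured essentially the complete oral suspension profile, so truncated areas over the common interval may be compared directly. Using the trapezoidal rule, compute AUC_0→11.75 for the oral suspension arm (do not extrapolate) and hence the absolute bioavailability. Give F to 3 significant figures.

F = 0.630

Trapezoidal AUC_0→11.75 (oral suspension):
  [0→0.25]: (0.00+8.79)/2 × 0.25 = 1.09875
  [0.25→2.25]: (8.79+8.45)/2 × 2 = 17.24
  [2.25→2.75]: (8.45+6.92)/2 × 0.5 = 3.8425
  [2.75→5.75]: (6.92+2.07)/2 × 3 = 13.485
  [5.75→11.75]: (2.07+0.18)/2 × 6 = 6.75
  Sum = 42.41625 mg/L·h
F = (AUC_ev/D_ev)/(AUC_iv/D_iv) = (42.41625/250)/(67.3/250) = 0.169665/0.2692 = 0.6303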